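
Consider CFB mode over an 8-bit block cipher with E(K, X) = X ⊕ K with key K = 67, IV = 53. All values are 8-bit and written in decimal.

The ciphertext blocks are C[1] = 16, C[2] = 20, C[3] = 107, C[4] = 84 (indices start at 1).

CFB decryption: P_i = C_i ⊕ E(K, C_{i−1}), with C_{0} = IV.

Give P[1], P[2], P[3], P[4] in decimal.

P[1]: E(K, 53) = 118; 16 ⊕ 118 = 102.
P[2]: E(K, 16) = 83; 20 ⊕ 83 = 71.
P[3]: E(K, 20) = 87; 107 ⊕ 87 = 60.
P[4]: E(K, 107) = 40; 84 ⊕ 40 = 124.

P[1] = 102, P[2] = 71, P[3] = 60, P[4] = 124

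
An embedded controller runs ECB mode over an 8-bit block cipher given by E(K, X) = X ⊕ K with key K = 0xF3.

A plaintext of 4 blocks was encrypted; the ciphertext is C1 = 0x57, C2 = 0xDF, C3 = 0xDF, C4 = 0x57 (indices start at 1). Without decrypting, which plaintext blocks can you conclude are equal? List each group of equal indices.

ECB encrypts each block independently with the same key, so equal ciphertext blocks imply equal plaintext blocks.
C1 = C4 = 0x57, so P1 = P4.
C2 = C3 = 0xDF, so P2 = P3.

P1 = P4; P2 = P3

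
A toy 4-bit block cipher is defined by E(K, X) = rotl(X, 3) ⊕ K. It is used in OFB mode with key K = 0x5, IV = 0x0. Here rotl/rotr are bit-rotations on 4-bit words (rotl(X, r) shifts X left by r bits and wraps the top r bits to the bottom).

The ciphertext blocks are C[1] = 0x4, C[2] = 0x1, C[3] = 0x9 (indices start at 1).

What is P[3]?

OFB decryption: S_i = E(K, S_{i−1}) with S_{0} = IV; P_i = C_i ⊕ S_i.
P[1]: S = E(K, 0x0) = 0x5; 0x4 ⊕ 0x5 = 0x1.
P[2]: S = E(K, 0x5) = 0xF; 0x1 ⊕ 0xF = 0xE.
P[3]: S = E(K, 0xF) = 0xA; 0x9 ⊕ 0xA = 0x3.

P[3] = 0x3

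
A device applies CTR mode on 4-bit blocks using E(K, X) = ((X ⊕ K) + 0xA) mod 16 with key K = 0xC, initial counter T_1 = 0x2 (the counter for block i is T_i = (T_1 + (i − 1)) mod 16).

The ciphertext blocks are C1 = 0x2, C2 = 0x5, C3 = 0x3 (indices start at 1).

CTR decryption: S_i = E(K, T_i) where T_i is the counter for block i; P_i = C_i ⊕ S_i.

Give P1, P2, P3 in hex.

P1: T = 0x2, S = E(K, T) = 0x8; 0x2 ⊕ 0x8 = 0xA.
P2: T = 0x3, S = E(K, T) = 0x9; 0x5 ⊕ 0x9 = 0xC.
P3: T = 0x4, S = E(K, T) = 0x2; 0x3 ⊕ 0x2 = 0x1.

P1 = 0xA, P2 = 0xC, P3 = 0x1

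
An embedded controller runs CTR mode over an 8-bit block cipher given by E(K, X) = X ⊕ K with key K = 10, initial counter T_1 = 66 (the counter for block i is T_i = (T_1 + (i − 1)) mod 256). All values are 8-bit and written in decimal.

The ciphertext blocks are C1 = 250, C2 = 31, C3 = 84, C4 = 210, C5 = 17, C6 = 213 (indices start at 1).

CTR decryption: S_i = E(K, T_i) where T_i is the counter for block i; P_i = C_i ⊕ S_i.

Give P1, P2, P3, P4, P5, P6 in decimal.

P1: T = 66, S = E(K, T) = 72; 250 ⊕ 72 = 178.
P2: T = 67, S = E(K, T) = 73; 31 ⊕ 73 = 86.
P3: T = 68, S = E(K, T) = 78; 84 ⊕ 78 = 26.
P4: T = 69, S = E(K, T) = 79; 210 ⊕ 79 = 157.
P5: T = 70, S = E(K, T) = 76; 17 ⊕ 76 = 93.
P6: T = 71, S = E(K, T) = 77; 213 ⊕ 77 = 152.

P1 = 178, P2 = 86, P3 = 26, P4 = 157, P5 = 93, P6 = 152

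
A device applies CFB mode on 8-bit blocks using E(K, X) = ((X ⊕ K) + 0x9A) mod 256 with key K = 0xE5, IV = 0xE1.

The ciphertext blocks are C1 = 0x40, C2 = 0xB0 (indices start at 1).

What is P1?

P1 = 0xDE

CFB decryption: P_i = C_i ⊕ E(K, C_{i−1}), with C_{0} = IV.
P1: E(K, 0xE1) = 0x9E; 0x40 ⊕ 0x9E = 0xDE.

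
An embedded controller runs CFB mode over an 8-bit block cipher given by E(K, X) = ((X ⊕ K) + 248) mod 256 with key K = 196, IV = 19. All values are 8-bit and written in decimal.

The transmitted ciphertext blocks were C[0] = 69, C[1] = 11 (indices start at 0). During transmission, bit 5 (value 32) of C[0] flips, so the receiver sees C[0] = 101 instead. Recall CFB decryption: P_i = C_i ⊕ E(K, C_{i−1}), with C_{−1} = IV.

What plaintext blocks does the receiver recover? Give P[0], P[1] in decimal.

P[0] = 170, P[1] = 146

Only C[0] changed, to 101. In CFB, a change in C_i flips the same bit in P_i and garbles P_{i+1}. Decrypting the received ciphertext:
P[0]: E(K, 19) = 207; 101 ⊕ 207 = 170.
P[1]: E(K, 101) = 153; 11 ⊕ 153 = 146.
Blocks that differ from the original plaintext: P[0], P[1].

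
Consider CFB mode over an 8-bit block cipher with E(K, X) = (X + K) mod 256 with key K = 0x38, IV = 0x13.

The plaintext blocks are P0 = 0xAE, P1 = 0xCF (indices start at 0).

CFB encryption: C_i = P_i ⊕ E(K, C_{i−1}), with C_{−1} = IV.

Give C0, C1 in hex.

C0 = 0xE5, C1 = 0xD2

C0: E(K, 0x13) = 0x4B; 0xAE ⊕ 0x4B = 0xE5.
C1: E(K, 0xE5) = 0x1D; 0xCF ⊕ 0x1D = 0xD2.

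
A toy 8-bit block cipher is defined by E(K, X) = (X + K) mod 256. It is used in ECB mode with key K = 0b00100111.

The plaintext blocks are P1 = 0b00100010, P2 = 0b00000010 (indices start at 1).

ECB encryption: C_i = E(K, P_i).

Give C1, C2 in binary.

C1: E(K, 0b00100010) = 0b01001001.
C2: E(K, 0b00000010) = 0b00101001.

C1 = 0b01001001, C2 = 0b00101001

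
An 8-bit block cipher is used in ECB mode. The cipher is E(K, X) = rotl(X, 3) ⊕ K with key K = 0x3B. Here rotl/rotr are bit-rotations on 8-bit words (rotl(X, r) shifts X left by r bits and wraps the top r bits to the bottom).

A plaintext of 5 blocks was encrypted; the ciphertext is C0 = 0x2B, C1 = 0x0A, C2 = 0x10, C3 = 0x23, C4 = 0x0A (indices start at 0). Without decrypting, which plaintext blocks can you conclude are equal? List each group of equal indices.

ECB encrypts each block independently with the same key, so equal ciphertext blocks imply equal plaintext blocks.
C1 = C4 = 0x0A, so P1 = P4.

P1 = P4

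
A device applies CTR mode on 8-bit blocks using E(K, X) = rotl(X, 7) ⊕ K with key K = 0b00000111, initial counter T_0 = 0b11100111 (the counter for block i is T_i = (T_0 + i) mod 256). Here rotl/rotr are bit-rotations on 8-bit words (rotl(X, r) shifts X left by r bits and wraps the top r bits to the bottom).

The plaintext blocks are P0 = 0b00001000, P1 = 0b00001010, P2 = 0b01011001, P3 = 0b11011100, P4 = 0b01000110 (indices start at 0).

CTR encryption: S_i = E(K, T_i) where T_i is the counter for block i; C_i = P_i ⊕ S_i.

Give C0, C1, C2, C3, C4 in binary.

C0 = 0b11111100, C1 = 0b01111001, C2 = 0b10101010, C3 = 0b10101110, C4 = 0b10110100

C0: T = 0b11100111, S = E(K, T) = 0b11110100; 0b00001000 ⊕ 0b11110100 = 0b11111100.
C1: T = 0b11101000, S = E(K, T) = 0b01110011; 0b00001010 ⊕ 0b01110011 = 0b01111001.
C2: T = 0b11101001, S = E(K, T) = 0b11110011; 0b01011001 ⊕ 0b11110011 = 0b10101010.
C3: T = 0b11101010, S = E(K, T) = 0b01110010; 0b11011100 ⊕ 0b01110010 = 0b10101110.
C4: T = 0b11101011, S = E(K, T) = 0b11110010; 0b01000110 ⊕ 0b11110010 = 0b10110100.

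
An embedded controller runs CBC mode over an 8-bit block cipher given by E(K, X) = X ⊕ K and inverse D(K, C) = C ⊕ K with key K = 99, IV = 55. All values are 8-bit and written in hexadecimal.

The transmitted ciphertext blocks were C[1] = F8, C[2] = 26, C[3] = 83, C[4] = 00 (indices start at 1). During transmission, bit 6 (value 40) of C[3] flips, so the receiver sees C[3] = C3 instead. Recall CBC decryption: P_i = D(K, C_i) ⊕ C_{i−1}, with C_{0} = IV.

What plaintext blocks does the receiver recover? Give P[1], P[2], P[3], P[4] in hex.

Only C[3] changed, to C3. In CBC, a change in C_i garbles P_i and flips the same bit in P_{i+1}. Decrypting the received ciphertext:
P[1]: D(K, F8) = 61; 61 ⊕ 55 = 34.
P[2]: D(K, 26) = BF; BF ⊕ F8 = 47.
P[3]: D(K, C3) = 5A; 5A ⊕ 26 = 7C.
P[4]: D(K, 00) = 99; 99 ⊕ C3 = 5A.
Blocks that differ from the original plaintext: P[3], P[4].

P[1] = 34, P[2] = 47, P[3] = 7C, P[4] = 5A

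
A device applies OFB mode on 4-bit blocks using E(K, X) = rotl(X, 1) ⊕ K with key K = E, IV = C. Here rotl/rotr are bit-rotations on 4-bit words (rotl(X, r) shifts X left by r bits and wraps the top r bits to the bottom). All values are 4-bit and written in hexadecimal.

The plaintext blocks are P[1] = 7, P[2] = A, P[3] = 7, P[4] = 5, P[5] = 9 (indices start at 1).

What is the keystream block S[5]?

8

OFB encryption: S_i = E(K, S_{i−1}) with S_{0} = IV; C_i = P_i ⊕ S_i.
C[1]: S = E(K, C) = 7; 7 ⊕ 7 = 0.
C[2]: S = E(K, 7) = 0; A ⊕ 0 = A.
C[3]: S = E(K, 0) = E; 7 ⊕ E = 9.
C[4]: S = E(K, E) = 3; 5 ⊕ 3 = 6.
C[5]: S = E(K, 3) = 8; 9 ⊕ 8 = 1.
So S[5] = 8.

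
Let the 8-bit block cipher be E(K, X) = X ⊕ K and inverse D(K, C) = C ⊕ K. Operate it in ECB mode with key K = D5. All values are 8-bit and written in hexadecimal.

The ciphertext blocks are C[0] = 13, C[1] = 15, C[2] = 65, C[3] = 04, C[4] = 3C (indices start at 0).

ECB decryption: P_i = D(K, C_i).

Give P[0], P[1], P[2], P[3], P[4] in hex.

P[0] = C6, P[1] = C0, P[2] = B0, P[3] = D1, P[4] = E9

P[0]: D(K, 13) = C6.
P[1]: D(K, 15) = C0.
P[2]: D(K, 65) = B0.
P[3]: D(K, 04) = D1.
P[4]: D(K, 3C) = E9.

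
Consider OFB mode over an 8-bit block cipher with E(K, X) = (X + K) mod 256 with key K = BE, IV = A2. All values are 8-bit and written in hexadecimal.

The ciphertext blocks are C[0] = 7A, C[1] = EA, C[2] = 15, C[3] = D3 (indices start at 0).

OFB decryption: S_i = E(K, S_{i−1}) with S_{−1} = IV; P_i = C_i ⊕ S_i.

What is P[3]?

P[3] = 49

P[0]: S = E(K, A2) = 60; 7A ⊕ 60 = 1A.
P[1]: S = E(K, 60) = 1E; EA ⊕ 1E = F4.
P[2]: S = E(K, 1E) = DC; 15 ⊕ DC = C9.
P[3]: S = E(K, DC) = 9A; D3 ⊕ 9A = 49.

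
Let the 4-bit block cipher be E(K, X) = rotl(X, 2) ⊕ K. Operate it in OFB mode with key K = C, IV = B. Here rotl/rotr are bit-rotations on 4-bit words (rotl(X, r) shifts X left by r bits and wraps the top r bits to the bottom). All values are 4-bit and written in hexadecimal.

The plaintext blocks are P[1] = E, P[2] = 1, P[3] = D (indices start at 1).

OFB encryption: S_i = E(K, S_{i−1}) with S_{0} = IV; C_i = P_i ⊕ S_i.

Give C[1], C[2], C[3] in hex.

C[1] = C, C[2] = 5, C[3] = 0

C[1]: S = E(K, B) = 2; E ⊕ 2 = C.
C[2]: S = E(K, 2) = 4; 1 ⊕ 4 = 5.
C[3]: S = E(K, 4) = D; D ⊕ D = 0.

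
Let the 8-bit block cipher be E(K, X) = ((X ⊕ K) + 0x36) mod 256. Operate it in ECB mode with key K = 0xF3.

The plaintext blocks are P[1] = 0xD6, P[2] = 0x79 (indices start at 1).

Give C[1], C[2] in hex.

C[1] = 0x5B, C[2] = 0xC0

ECB encryption: C_i = E(K, P_i).
C[1]: E(K, 0xD6) = 0x5B.
C[2]: E(K, 0x79) = 0xC0.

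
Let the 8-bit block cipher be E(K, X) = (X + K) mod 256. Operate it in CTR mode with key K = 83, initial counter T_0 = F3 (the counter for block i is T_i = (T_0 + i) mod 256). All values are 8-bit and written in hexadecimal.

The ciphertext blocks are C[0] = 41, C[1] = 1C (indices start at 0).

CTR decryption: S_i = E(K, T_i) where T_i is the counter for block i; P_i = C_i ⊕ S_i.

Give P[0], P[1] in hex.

P[0]: T = F3, S = E(K, T) = 76; 41 ⊕ 76 = 37.
P[1]: T = F4, S = E(K, T) = 77; 1C ⊕ 77 = 6B.

P[0] = 37, P[1] = 6B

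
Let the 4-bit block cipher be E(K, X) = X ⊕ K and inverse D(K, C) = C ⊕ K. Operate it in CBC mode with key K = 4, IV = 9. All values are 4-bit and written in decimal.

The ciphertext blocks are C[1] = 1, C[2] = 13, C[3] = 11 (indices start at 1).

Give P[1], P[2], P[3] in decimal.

CBC decryption: P_i = D(K, C_i) ⊕ C_{i−1}, with C_{0} = IV.
P[1]: D(K, 1) = 5; 5 ⊕ 9 = 12.
P[2]: D(K, 13) = 9; 9 ⊕ 1 = 8.
P[3]: D(K, 11) = 15; 15 ⊕ 13 = 2.

P[1] = 12, P[2] = 8, P[3] = 2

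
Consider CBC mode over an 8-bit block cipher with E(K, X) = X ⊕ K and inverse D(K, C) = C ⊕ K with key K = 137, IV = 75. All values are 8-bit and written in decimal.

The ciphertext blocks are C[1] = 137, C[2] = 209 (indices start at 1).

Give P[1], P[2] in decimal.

P[1] = 75, P[2] = 209

CBC decryption: P_i = D(K, C_i) ⊕ C_{i−1}, with C_{0} = IV.
P[1]: D(K, 137) = 0; 0 ⊕ 75 = 75.
P[2]: D(K, 209) = 88; 88 ⊕ 137 = 209.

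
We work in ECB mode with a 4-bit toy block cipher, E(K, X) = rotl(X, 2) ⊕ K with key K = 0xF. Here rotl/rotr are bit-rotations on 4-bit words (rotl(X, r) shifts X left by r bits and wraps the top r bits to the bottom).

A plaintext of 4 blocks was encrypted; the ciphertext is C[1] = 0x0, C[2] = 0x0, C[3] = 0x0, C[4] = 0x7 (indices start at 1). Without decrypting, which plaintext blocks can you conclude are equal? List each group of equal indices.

ECB encrypts each block independently with the same key, so equal ciphertext blocks imply equal plaintext blocks.
C[1] = C[2] = C[3] = 0x0, so P[1] = P[2] = P[3].

P[1] = P[2] = P[3]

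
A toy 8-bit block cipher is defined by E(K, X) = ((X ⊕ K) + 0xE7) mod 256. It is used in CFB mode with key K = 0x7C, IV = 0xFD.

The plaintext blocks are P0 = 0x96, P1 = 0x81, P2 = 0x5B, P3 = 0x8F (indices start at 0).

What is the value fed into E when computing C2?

CFB encryption: C_i = P_i ⊕ E(K, C_{i−1}), with C_{−1} = IV.
C0: E(K, 0xFD) = 0x68; 0x96 ⊕ 0x68 = 0xFE.
C1: E(K, 0xFE) = 0x69; 0x81 ⊕ 0x69 = 0xE8.
C2: E(K, 0xE8) = 0x7B; 0x5B ⊕ 0x7B = 0x20.
So the input to E for block 2 is 0xE8.

0xE8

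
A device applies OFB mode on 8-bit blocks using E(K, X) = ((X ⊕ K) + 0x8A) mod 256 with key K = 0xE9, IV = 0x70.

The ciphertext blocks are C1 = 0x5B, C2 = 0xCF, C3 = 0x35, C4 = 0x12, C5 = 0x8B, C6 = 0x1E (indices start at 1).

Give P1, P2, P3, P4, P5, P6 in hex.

P1 = 0x78, P2 = 0x9B, P3 = 0x72, P4 = 0x2A, P5 = 0xD0, P6 = 0x22

OFB decryption: S_i = E(K, S_{i−1}) with S_{0} = IV; P_i = C_i ⊕ S_i.
P1: S = E(K, 0x70) = 0x23; 0x5B ⊕ 0x23 = 0x78.
P2: S = E(K, 0x23) = 0x54; 0xCF ⊕ 0x54 = 0x9B.
P3: S = E(K, 0x54) = 0x47; 0x35 ⊕ 0x47 = 0x72.
P4: S = E(K, 0x47) = 0x38; 0x12 ⊕ 0x38 = 0x2A.
P5: S = E(K, 0x38) = 0x5B; 0x8B ⊕ 0x5B = 0xD0.
P6: S = E(K, 0x5B) = 0x3C; 0x1E ⊕ 0x3C = 0x22.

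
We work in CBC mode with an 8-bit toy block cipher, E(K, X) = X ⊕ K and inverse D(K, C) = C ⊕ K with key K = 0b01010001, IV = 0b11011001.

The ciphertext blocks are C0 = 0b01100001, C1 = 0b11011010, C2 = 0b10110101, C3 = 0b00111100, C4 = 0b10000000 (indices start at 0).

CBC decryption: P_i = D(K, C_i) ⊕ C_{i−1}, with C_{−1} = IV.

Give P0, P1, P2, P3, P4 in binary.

P0: D(K, 0b01100001) = 0b00110000; 0b00110000 ⊕ 0b11011001 = 0b11101001.
P1: D(K, 0b11011010) = 0b10001011; 0b10001011 ⊕ 0b01100001 = 0b11101010.
P2: D(K, 0b10110101) = 0b11100100; 0b11100100 ⊕ 0b11011010 = 0b00111110.
P3: D(K, 0b00111100) = 0b01101101; 0b01101101 ⊕ 0b10110101 = 0b11011000.
P4: D(K, 0b10000000) = 0b11010001; 0b11010001 ⊕ 0b00111100 = 0b11101101.

P0 = 0b11101001, P1 = 0b11101010, P2 = 0b00111110, P3 = 0b11011000, P4 = 0b11101101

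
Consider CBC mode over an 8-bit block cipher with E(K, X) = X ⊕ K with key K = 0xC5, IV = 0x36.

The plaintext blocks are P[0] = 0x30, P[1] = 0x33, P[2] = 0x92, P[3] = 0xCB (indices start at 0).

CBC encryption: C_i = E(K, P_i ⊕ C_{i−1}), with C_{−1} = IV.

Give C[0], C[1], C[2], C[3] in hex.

C[0]: P[0] ⊕ 0x36 = 0x06; E(K, 0x06) = 0xC3.
C[1]: P[1] ⊕ 0xC3 = 0xF0; E(K, 0xF0) = 0x35.
C[2]: P[2] ⊕ 0x35 = 0xA7; E(K, 0xA7) = 0x62.
C[3]: P[3] ⊕ 0x62 = 0xA9; E(K, 0xA9) = 0x6C.

C[0] = 0xC3, C[1] = 0x35, C[2] = 0x62, C[3] = 0x6C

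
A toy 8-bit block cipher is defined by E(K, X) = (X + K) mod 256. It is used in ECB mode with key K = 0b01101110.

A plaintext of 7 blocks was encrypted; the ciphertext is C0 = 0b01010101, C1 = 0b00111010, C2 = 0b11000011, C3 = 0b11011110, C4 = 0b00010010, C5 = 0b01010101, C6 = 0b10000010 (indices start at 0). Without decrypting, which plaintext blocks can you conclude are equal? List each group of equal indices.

P0 = P5

ECB encrypts each block independently with the same key, so equal ciphertext blocks imply equal plaintext blocks.
C0 = C5 = 0b01010101, so P0 = P5.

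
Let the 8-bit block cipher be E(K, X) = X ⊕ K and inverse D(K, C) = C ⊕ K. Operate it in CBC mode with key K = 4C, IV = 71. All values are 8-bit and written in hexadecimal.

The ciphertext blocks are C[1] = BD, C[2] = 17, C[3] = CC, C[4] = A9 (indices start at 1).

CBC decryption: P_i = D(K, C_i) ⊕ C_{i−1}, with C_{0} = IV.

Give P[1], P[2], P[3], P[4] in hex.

P[1]: D(K, BD) = F1; F1 ⊕ 71 = 80.
P[2]: D(K, 17) = 5B; 5B ⊕ BD = E6.
P[3]: D(K, CC) = 80; 80 ⊕ 17 = 97.
P[4]: D(K, A9) = E5; E5 ⊕ CC = 29.

P[1] = 80, P[2] = E6, P[3] = 97, P[4] = 29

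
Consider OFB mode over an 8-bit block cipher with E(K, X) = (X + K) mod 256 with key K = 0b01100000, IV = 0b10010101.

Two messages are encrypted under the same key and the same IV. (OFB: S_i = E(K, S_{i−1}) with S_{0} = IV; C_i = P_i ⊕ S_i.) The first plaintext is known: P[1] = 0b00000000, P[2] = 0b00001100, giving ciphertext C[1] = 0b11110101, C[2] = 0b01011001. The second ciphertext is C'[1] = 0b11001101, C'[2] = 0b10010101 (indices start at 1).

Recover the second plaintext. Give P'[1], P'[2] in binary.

P'[1] = 0b00111000, P'[2] = 0b11000000

In OFB with a reused IV, both messages share the same keystream S_i, so C_i ⊕ C'_i = P_i ⊕ P'_i and thus P'_i = P_i ⊕ C_i ⊕ C'_i.
P'[1]: 0b00000000 ⊕ 0b11110101 ⊕ 0b11001101 = 0b00111000.
P'[2]: 0b00001100 ⊕ 0b01011001 ⊕ 0b10010101 = 0b11000000.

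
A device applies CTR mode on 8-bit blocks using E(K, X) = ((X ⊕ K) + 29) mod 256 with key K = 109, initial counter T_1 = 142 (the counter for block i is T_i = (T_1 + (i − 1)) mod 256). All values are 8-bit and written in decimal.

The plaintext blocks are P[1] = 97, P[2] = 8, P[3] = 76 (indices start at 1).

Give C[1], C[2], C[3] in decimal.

C[1] = 97, C[2] = 247, C[3] = 86

CTR encryption: S_i = E(K, T_i) where T_i is the counter for block i; C_i = P_i ⊕ S_i.
C[1]: T = 142, S = E(K, T) = 0; 97 ⊕ 0 = 97.
C[2]: T = 143, S = E(K, T) = 255; 8 ⊕ 255 = 247.
C[3]: T = 144, S = E(K, T) = 26; 76 ⊕ 26 = 86.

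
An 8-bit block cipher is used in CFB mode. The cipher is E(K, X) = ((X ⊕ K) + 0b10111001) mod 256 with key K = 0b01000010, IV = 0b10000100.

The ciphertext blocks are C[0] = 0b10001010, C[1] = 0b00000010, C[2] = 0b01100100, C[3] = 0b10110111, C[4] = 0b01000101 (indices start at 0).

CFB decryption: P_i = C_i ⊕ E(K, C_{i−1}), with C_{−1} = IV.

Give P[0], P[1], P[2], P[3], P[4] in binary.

P[0]: E(K, 0b10000100) = 0b01111111; 0b10001010 ⊕ 0b01111111 = 0b11110101.
P[1]: E(K, 0b10001010) = 0b10000001; 0b00000010 ⊕ 0b10000001 = 0b10000011.
P[2]: E(K, 0b00000010) = 0b11111001; 0b01100100 ⊕ 0b11111001 = 0b10011101.
P[3]: E(K, 0b01100100) = 0b11011111; 0b10110111 ⊕ 0b11011111 = 0b01101000.
P[4]: E(K, 0b10110111) = 0b10101110; 0b01000101 ⊕ 0b10101110 = 0b11101011.

P[0] = 0b11110101, P[1] = 0b10000011, P[2] = 0b10011101, P[3] = 0b01101000, P[4] = 0b11101011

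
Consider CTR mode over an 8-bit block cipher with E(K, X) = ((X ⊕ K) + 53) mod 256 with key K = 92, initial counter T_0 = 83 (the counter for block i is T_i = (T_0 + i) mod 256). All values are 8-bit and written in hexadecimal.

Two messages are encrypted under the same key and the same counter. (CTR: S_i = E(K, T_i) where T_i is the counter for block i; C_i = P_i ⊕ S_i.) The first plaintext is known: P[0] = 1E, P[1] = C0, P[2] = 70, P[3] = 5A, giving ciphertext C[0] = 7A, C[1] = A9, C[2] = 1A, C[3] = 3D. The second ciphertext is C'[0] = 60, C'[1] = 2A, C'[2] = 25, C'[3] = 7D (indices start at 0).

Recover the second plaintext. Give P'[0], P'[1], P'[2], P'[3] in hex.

In CTR with a reused counter, both messages share the same keystream S_i, so C_i ⊕ C'_i = P_i ⊕ P'_i and thus P'_i = P_i ⊕ C_i ⊕ C'_i.
P'[0]: 1E ⊕ 7A ⊕ 60 = 04.
P'[1]: C0 ⊕ A9 ⊕ 2A = 43.
P'[2]: 70 ⊕ 1A ⊕ 25 = 4F.
P'[3]: 5A ⊕ 3D ⊕ 7D = 1A.

P'[0] = 04, P'[1] = 43, P'[2] = 4F, P'[3] = 1A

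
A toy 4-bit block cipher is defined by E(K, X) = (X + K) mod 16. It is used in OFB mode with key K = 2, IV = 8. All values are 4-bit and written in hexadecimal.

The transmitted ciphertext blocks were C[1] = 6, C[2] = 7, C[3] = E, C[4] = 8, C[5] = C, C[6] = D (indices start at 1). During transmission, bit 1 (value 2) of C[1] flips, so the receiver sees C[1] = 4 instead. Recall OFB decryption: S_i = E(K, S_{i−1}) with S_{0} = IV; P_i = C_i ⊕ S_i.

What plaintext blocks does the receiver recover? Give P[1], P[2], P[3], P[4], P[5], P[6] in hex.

P[1] = E, P[2] = B, P[3] = 0, P[4] = 8, P[5] = E, P[6] = 9

Only C[1] changed, to 4. In OFB, a change in C_i flips the same bit in P_i only; the keystream is unaffected. Decrypting the received ciphertext:
P[1]: S = E(K, 8) = A; 4 ⊕ A = E.
P[2]: S = E(K, A) = C; 7 ⊕ C = B.
P[3]: S = E(K, C) = E; E ⊕ E = 0.
P[4]: S = E(K, E) = 0; 8 ⊕ 0 = 8.
P[5]: S = E(K, 0) = 2; C ⊕ 2 = E.
P[6]: S = E(K, 2) = 4; D ⊕ 4 = 9.
Blocks that differ from the original plaintext: P[1].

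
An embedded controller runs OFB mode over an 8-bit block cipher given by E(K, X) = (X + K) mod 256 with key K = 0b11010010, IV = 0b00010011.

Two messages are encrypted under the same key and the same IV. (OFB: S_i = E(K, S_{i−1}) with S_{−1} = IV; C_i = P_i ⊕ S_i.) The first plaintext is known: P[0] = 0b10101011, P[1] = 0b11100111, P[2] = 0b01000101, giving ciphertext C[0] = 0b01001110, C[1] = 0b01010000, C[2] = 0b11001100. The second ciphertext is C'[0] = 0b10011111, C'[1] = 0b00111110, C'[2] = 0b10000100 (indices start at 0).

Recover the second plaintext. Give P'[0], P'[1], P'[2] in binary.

In OFB with a reused IV, both messages share the same keystream S_i, so C_i ⊕ C'_i = P_i ⊕ P'_i and thus P'_i = P_i ⊕ C_i ⊕ C'_i.
P'[0]: 0b10101011 ⊕ 0b01001110 ⊕ 0b10011111 = 0b01111010.
P'[1]: 0b11100111 ⊕ 0b01010000 ⊕ 0b00111110 = 0b10001001.
P'[2]: 0b01000101 ⊕ 0b11001100 ⊕ 0b10000100 = 0b00001101.

P'[0] = 0b01111010, P'[1] = 0b10001001, P'[2] = 0b00001101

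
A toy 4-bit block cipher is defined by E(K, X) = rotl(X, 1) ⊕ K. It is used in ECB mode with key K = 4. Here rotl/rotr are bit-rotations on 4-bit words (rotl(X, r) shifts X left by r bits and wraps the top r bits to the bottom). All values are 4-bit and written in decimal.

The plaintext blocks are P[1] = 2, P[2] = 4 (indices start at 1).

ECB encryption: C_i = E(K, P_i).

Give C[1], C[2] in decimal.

C[1]: E(K, 2) = 0.
C[2]: E(K, 4) = 12.

C[1] = 0, C[2] = 12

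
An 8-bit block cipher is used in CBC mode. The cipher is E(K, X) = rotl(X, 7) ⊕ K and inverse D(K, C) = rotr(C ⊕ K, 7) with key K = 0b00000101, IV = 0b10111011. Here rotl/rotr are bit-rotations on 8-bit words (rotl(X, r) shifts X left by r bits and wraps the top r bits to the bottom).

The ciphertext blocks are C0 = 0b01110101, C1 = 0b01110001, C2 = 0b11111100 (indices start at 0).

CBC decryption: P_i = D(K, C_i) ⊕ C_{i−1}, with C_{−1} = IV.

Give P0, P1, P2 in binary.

P0 = 0b01011011, P1 = 0b10011101, P2 = 0b10000010

P0: D(K, 0b01110101) = 0b11100000; 0b11100000 ⊕ 0b10111011 = 0b01011011.
P1: D(K, 0b01110001) = 0b11101000; 0b11101000 ⊕ 0b01110101 = 0b10011101.
P2: D(K, 0b11111100) = 0b11110011; 0b11110011 ⊕ 0b01110001 = 0b10000010.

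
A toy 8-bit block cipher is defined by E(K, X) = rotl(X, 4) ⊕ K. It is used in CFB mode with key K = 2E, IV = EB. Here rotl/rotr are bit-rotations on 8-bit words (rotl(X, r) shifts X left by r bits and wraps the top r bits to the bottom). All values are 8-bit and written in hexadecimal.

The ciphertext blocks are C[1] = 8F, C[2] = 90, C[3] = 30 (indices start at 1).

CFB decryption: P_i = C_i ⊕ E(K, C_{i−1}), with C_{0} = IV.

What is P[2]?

P[2] = 46

P[2]: E(K, 8F) = D6; 90 ⊕ D6 = 46.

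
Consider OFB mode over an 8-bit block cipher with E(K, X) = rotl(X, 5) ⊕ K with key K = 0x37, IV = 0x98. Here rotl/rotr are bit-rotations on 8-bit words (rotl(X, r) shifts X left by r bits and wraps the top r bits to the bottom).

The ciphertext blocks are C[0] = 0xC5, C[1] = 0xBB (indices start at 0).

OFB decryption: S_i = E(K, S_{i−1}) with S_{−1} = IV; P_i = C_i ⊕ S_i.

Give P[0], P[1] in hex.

P[0] = 0xE1, P[1] = 0x08

P[0]: S = E(K, 0x98) = 0x24; 0xC5 ⊕ 0x24 = 0xE1.
P[1]: S = E(K, 0x24) = 0xB3; 0xBB ⊕ 0xB3 = 0x08.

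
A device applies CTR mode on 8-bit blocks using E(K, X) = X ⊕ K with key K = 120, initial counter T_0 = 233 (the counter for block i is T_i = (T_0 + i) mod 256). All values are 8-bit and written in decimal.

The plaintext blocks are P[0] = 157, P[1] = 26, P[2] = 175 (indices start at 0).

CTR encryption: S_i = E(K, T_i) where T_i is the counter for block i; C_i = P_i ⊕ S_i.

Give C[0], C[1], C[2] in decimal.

C[0]: T = 233, S = E(K, T) = 145; 157 ⊕ 145 = 12.
C[1]: T = 234, S = E(K, T) = 146; 26 ⊕ 146 = 136.
C[2]: T = 235, S = E(K, T) = 147; 175 ⊕ 147 = 60.

C[0] = 12, C[1] = 136, C[2] = 60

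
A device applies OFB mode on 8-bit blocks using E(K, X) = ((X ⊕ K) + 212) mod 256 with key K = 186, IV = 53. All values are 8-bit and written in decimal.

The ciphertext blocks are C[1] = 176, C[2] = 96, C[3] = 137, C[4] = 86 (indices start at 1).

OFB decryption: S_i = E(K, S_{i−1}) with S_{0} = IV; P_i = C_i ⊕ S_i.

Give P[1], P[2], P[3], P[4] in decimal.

P[1]: S = E(K, 53) = 99; 176 ⊕ 99 = 211.
P[2]: S = E(K, 99) = 173; 96 ⊕ 173 = 205.
P[3]: S = E(K, 173) = 235; 137 ⊕ 235 = 98.
P[4]: S = E(K, 235) = 37; 86 ⊕ 37 = 115.

P[1] = 211, P[2] = 205, P[3] = 98, P[4] = 115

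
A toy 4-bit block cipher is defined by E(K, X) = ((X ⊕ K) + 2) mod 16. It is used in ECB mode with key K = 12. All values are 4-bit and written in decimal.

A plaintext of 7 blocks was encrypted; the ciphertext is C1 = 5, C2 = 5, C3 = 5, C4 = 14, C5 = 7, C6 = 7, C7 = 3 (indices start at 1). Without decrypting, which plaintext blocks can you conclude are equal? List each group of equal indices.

P1 = P2 = P3; P5 = P6

ECB encrypts each block independently with the same key, so equal ciphertext blocks imply equal plaintext blocks.
C1 = C2 = C3 = 5, so P1 = P2 = P3.
C5 = C6 = 7, so P5 = P6.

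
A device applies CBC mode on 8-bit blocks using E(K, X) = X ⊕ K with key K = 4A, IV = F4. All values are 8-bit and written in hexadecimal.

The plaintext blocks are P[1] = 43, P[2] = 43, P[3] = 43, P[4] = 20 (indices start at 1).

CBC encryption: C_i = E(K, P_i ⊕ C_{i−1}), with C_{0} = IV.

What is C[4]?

C[4] = 97

C[1]: P[1] ⊕ F4 = B7; E(K, B7) = FD.
C[2]: P[2] ⊕ FD = BE; E(K, BE) = F4.
C[3]: P[3] ⊕ F4 = B7; E(K, B7) = FD.
C[4]: P[4] ⊕ FD = DD; E(K, DD) = 97.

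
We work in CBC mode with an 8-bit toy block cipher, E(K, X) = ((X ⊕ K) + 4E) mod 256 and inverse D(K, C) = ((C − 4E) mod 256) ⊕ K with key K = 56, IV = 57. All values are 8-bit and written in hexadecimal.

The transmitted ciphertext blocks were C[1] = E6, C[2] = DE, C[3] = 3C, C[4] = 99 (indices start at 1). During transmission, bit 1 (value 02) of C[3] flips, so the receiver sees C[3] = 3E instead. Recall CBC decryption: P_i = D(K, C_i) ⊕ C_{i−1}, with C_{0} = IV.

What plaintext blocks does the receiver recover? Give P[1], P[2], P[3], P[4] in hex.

P[1] = 99, P[2] = 20, P[3] = 78, P[4] = 23

Only C[3] changed, to 3E. In CBC, a change in C_i garbles P_i and flips the same bit in P_{i+1}. Decrypting the received ciphertext:
P[1]: D(K, E6) = CE; CE ⊕ 57 = 99.
P[2]: D(K, DE) = C6; C6 ⊕ E6 = 20.
P[3]: D(K, 3E) = A6; A6 ⊕ DE = 78.
P[4]: D(K, 99) = 1D; 1D ⊕ 3E = 23.
Blocks that differ from the original plaintext: P[3], P[4].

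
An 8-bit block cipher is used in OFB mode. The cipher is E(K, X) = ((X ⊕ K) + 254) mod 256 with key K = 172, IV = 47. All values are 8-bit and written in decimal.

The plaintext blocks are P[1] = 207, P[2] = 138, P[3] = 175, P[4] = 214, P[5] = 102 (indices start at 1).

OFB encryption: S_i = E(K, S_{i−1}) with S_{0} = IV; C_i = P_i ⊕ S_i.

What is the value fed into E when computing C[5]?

39

C[1]: S = E(K, 47) = 129; 207 ⊕ 129 = 78.
C[2]: S = E(K, 129) = 43; 138 ⊕ 43 = 161.
C[3]: S = E(K, 43) = 133; 175 ⊕ 133 = 42.
C[4]: S = E(K, 133) = 39; 214 ⊕ 39 = 241.
C[5]: S = E(K, 39) = 137; 102 ⊕ 137 = 239.
So the input to E for block [5] is 39.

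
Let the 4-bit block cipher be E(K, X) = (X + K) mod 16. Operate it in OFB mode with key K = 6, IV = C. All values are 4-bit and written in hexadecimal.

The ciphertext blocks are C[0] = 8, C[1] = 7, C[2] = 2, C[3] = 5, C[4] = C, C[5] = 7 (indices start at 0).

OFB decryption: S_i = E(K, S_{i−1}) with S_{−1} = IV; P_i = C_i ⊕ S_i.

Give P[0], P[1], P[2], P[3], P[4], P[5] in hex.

P[0] = A, P[1] = F, P[2] = C, P[3] = 1, P[4] = 6, P[5] = 7

P[0]: S = E(K, C) = 2; 8 ⊕ 2 = A.
P[1]: S = E(K, 2) = 8; 7 ⊕ 8 = F.
P[2]: S = E(K, 8) = E; 2 ⊕ E = C.
P[3]: S = E(K, E) = 4; 5 ⊕ 4 = 1.
P[4]: S = E(K, 4) = A; C ⊕ A = 6.
P[5]: S = E(K, A) = 0; 7 ⊕ 0 = 7.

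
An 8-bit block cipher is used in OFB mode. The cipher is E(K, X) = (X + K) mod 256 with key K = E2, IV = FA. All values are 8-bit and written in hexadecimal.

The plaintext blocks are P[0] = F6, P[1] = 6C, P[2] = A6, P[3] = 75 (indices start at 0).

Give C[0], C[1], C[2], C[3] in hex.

OFB encryption: S_i = E(K, S_{i−1}) with S_{−1} = IV; C_i = P_i ⊕ S_i.
C[0]: S = E(K, FA) = DC; F6 ⊕ DC = 2A.
C[1]: S = E(K, DC) = BE; 6C ⊕ BE = D2.
C[2]: S = E(K, BE) = A0; A6 ⊕ A0 = 06.
C[3]: S = E(K, A0) = 82; 75 ⊕ 82 = F7.

C[0] = 2A, C[1] = D2, C[2] = 06, C[3] = F7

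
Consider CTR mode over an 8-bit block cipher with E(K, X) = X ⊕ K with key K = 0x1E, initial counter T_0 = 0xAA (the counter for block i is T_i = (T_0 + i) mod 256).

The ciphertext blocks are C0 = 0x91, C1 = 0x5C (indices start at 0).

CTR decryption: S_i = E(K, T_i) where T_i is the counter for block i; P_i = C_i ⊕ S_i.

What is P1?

P1 = 0xE9

P1: T = 0xAB, S = E(K, T) = 0xB5; 0x5C ⊕ 0xB5 = 0xE9.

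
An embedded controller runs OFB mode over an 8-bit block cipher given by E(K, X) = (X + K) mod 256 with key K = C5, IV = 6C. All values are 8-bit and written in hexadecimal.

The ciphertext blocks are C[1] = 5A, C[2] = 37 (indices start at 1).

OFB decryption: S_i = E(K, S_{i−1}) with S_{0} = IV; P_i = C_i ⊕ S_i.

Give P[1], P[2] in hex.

P[1] = 6B, P[2] = C1

P[1]: S = E(K, 6C) = 31; 5A ⊕ 31 = 6B.
P[2]: S = E(K, 31) = F6; 37 ⊕ F6 = C1.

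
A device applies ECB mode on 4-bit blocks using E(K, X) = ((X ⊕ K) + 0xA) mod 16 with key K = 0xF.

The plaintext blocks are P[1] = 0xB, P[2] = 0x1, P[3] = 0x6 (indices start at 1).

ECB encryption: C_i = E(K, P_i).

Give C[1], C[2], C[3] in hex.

C[1]: E(K, 0xB) = 0xE.
C[2]: E(K, 0x1) = 0x8.
C[3]: E(K, 0x6) = 0x3.

C[1] = 0xE, C[2] = 0x8, C[3] = 0x3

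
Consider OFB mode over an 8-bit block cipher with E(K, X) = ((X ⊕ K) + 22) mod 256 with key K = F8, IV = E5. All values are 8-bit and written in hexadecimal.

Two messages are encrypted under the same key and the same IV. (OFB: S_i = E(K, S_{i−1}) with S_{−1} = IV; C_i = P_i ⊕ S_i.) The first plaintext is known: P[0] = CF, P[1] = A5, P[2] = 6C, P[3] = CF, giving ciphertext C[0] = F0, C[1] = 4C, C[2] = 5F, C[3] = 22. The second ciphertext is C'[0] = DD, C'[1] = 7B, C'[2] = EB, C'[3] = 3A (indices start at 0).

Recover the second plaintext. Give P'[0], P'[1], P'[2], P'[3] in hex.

In OFB with a reused IV, both messages share the same keystream S_i, so C_i ⊕ C'_i = P_i ⊕ P'_i and thus P'_i = P_i ⊕ C_i ⊕ C'_i.
P'[0]: CF ⊕ F0 ⊕ DD = E2.
P'[1]: A5 ⊕ 4C ⊕ 7B = 92.
P'[2]: 6C ⊕ 5F ⊕ EB = D8.
P'[3]: CF ⊕ 22 ⊕ 3A = D7.

P'[0] = E2, P'[1] = 92, P'[2] = D8, P'[3] = D7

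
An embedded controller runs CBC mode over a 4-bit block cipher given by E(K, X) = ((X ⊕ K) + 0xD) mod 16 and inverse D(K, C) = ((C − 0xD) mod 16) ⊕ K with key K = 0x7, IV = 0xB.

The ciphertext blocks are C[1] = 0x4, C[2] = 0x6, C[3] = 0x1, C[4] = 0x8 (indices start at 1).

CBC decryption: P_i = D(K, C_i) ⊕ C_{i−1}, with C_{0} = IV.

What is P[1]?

P[1]: D(K, 0x4) = 0x0; 0x0 ⊕ 0xB = 0xB.

P[1] = 0xB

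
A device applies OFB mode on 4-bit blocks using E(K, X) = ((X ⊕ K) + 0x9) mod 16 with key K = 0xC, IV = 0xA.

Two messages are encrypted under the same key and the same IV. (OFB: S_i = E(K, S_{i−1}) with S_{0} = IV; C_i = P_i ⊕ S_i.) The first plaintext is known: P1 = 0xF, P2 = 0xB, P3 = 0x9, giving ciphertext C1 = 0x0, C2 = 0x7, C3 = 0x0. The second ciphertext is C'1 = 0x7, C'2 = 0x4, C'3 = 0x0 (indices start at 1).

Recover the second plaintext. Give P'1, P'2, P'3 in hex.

In OFB with a reused IV, both messages share the same keystream S_i, so C_i ⊕ C'_i = P_i ⊕ P'_i and thus P'_i = P_i ⊕ C_i ⊕ C'_i.
P'1: 0xF ⊕ 0x0 ⊕ 0x7 = 0x8.
P'2: 0xB ⊕ 0x7 ⊕ 0x4 = 0x8.
P'3: 0x9 ⊕ 0x0 ⊕ 0x0 = 0x9.

P'1 = 0x8, P'2 = 0x8, P'3 = 0x9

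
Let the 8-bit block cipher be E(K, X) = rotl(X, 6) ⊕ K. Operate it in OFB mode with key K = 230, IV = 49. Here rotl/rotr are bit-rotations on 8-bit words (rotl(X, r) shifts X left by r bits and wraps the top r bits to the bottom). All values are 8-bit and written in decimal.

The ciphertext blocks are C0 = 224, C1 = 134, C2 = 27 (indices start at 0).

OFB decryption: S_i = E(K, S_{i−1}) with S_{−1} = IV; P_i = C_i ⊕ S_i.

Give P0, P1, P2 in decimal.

P0 = 74, P1 = 202, P2 = 238

P0: S = E(K, 49) = 170; 224 ⊕ 170 = 74.
P1: S = E(K, 170) = 76; 134 ⊕ 76 = 202.
P2: S = E(K, 76) = 245; 27 ⊕ 245 = 238.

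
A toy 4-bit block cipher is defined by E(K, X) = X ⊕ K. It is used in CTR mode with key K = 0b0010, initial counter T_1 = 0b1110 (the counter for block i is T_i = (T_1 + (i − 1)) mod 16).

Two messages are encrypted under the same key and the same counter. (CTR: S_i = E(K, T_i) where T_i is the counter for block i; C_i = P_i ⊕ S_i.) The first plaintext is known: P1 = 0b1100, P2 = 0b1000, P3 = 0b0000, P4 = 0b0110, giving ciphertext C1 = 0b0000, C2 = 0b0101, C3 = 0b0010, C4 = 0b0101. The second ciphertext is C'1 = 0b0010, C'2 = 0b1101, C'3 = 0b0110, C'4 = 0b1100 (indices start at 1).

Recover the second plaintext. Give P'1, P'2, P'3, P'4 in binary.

In CTR with a reused counter, both messages share the same keystream S_i, so C_i ⊕ C'_i = P_i ⊕ P'_i and thus P'_i = P_i ⊕ C_i ⊕ C'_i.
P'1: 0b1100 ⊕ 0b0000 ⊕ 0b0010 = 0b1110.
P'2: 0b1000 ⊕ 0b0101 ⊕ 0b1101 = 0b0000.
P'3: 0b0000 ⊕ 0b0010 ⊕ 0b0110 = 0b0100.
P'4: 0b0110 ⊕ 0b0101 ⊕ 0b1100 = 0b1111.

P'1 = 0b1110, P'2 = 0b0000, P'3 = 0b0100, P'4 = 0b1111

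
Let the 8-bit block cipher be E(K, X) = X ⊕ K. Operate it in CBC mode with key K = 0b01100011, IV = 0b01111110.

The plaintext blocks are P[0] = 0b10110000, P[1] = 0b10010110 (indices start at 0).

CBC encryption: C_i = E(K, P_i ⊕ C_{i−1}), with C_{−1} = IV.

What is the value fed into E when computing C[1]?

C[0]: P[0] ⊕ 0b01111110 = 0b11001110; E(K, 0b11001110) = 0b10101101.
C[1]: P[1] ⊕ 0b10101101 = 0b00111011; E(K, 0b00111011) = 0b01011000.
So the input to E for block [1] is 0b00111011.

0b00111011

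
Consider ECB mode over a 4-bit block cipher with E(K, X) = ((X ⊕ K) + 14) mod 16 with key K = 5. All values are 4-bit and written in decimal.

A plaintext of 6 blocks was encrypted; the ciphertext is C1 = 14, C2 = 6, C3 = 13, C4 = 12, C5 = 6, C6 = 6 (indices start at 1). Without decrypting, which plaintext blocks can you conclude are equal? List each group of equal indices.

ECB encrypts each block independently with the same key, so equal ciphertext blocks imply equal plaintext blocks.
C2 = C5 = C6 = 6, so P2 = P5 = P6.

P2 = P5 = P6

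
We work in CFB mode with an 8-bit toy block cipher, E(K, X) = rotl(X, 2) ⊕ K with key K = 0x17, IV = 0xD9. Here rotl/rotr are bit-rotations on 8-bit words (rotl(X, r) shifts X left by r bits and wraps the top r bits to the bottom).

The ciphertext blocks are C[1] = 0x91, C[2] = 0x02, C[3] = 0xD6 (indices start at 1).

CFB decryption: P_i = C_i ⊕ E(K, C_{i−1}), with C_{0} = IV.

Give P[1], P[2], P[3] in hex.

P[1]: E(K, 0xD9) = 0x70; 0x91 ⊕ 0x70 = 0xE1.
P[2]: E(K, 0x91) = 0x51; 0x02 ⊕ 0x51 = 0x53.
P[3]: E(K, 0x02) = 0x1F; 0xD6 ⊕ 0x1F = 0xC9.

P[1] = 0xE1, P[2] = 0x53, P[3] = 0xC9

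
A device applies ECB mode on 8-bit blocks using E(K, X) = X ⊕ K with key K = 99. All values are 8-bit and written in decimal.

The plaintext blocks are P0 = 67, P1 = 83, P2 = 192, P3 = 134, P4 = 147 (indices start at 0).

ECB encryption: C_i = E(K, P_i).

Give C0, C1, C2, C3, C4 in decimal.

C0: E(K, 67) = 32.
C1: E(K, 83) = 48.
C2: E(K, 192) = 163.
C3: E(K, 134) = 229.
C4: E(K, 147) = 240.

C0 = 32, C1 = 48, C2 = 163, C3 = 229, C4 = 240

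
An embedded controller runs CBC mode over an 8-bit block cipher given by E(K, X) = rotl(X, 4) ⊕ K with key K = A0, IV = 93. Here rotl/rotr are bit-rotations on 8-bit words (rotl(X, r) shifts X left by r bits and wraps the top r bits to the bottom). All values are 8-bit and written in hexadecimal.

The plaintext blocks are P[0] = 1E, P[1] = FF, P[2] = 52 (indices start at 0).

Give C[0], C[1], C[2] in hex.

C[0] = 78, C[1] = D8, C[2] = 08

CBC encryption: C_i = E(K, P_i ⊕ C_{i−1}), with C_{−1} = IV.
C[0]: P[0] ⊕ 93 = 8D; E(K, 8D) = 78.
C[1]: P[1] ⊕ 78 = 87; E(K, 87) = D8.
C[2]: P[2] ⊕ D8 = 8A; E(K, 8A) = 08.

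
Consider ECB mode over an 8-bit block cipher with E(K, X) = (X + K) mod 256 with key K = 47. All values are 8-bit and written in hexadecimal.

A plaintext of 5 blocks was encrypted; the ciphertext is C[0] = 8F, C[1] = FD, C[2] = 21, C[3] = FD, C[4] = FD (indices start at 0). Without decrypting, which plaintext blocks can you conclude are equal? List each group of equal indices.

P[1] = P[3] = P[4]

ECB encrypts each block independently with the same key, so equal ciphertext blocks imply equal plaintext blocks.
C[1] = C[3] = C[4] = FD, so P[1] = P[3] = P[4].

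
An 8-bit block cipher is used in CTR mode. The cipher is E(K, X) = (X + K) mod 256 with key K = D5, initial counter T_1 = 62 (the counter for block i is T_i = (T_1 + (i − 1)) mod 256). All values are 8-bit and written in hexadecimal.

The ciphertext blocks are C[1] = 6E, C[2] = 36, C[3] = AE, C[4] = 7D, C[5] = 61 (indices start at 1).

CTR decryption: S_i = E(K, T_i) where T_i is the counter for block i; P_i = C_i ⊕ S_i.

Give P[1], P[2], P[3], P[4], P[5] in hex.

P[1] = 59, P[2] = 0E, P[3] = 97, P[4] = 47, P[5] = 5A

P[1]: T = 62, S = E(K, T) = 37; 6E ⊕ 37 = 59.
P[2]: T = 63, S = E(K, T) = 38; 36 ⊕ 38 = 0E.
P[3]: T = 64, S = E(K, T) = 39; AE ⊕ 39 = 97.
P[4]: T = 65, S = E(K, T) = 3A; 7D ⊕ 3A = 47.
P[5]: T = 66, S = E(K, T) = 3B; 61 ⊕ 3B = 5A.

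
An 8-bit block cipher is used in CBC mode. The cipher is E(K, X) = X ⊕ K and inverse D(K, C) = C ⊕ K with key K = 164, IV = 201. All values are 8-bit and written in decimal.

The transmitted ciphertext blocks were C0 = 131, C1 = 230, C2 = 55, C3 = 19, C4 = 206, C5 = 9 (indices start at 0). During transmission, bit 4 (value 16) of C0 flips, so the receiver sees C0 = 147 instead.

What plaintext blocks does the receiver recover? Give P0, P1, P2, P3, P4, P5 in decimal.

P0 = 254, P1 = 209, P2 = 117, P3 = 128, P4 = 121, P5 = 99

CBC decryption: P_i = D(K, C_i) ⊕ C_{i−1}, with C_{−1} = IV.
Only C0 changed, to 147. In CBC, a change in C_i garbles P_i and flips the same bit in P_{i+1}. Decrypting the received ciphertext:
P0: D(K, 147) = 55; 55 ⊕ 201 = 254.
P1: D(K, 230) = 66; 66 ⊕ 147 = 209.
P2: D(K, 55) = 147; 147 ⊕ 230 = 117.
P3: D(K, 19) = 183; 183 ⊕ 55 = 128.
P4: D(K, 206) = 106; 106 ⊕ 19 = 121.
P5: D(K, 9) = 173; 173 ⊕ 206 = 99.
Blocks that differ from the original plaintext: P0, P1.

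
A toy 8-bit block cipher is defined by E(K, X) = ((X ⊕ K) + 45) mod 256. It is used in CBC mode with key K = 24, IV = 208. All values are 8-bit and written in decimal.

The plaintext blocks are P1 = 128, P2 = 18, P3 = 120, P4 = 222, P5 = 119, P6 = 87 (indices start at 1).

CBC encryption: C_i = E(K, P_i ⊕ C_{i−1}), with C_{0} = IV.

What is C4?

C4 = 108

C1: P1 ⊕ 208 = 80; E(K, 80) = 117.
C2: P2 ⊕ 117 = 103; E(K, 103) = 172.
C3: P3 ⊕ 172 = 212; E(K, 212) = 249.
C4: P4 ⊕ 249 = 39; E(K, 39) = 108.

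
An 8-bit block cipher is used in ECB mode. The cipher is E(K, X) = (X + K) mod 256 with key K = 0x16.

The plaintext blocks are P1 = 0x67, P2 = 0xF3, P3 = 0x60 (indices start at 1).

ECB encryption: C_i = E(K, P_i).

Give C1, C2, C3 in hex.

C1 = 0x7D, C2 = 0x09, C3 = 0x76

C1: E(K, 0x67) = 0x7D.
C2: E(K, 0xF3) = 0x09.
C3: E(K, 0x60) = 0x76.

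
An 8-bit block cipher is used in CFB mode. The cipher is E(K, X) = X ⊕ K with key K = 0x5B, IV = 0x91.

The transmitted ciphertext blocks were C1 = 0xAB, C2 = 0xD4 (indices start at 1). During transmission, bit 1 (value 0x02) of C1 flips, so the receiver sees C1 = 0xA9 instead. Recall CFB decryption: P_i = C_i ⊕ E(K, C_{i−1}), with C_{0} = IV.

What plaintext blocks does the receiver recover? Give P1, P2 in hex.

P1 = 0x63, P2 = 0x26

Only C1 changed, to 0xA9. In CFB, a change in C_i flips the same bit in P_i and garbles P_{i+1}. Decrypting the received ciphertext:
P1: E(K, 0x91) = 0xCA; 0xA9 ⊕ 0xCA = 0x63.
P2: E(K, 0xA9) = 0xF2; 0xD4 ⊕ 0xF2 = 0x26.
Blocks that differ from the original plaintext: P1, P2.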